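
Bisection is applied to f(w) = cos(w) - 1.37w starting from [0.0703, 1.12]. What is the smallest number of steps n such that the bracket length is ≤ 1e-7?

Initial width b − a = 1.12 − 0.0703 = 1.049700.
After n steps the width is (b−a)/2^n; need (b−a)/2^n ≤ 1e-7.
So n ≥ log₂(1.049700/1e-7) = log₂(10497000.0000) ≈ 23.3235.
Hence n = 24.

24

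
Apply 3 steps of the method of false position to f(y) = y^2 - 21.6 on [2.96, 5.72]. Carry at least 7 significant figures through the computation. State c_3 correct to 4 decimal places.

4.6453

f(2.960000) = -12.838400, f(5.720000) = 11.118400
step 1: c = 4.439078, f(c) = -1.894583 < 0 → new bracket [4.439078, 5.720000]
step 2: c = 4.625570, f(c) = -0.204102 < 0 → new bracket [4.625570, 5.720000]
step 3: c = 4.645298, f(c) = -0.021202 < 0 → new bracket [4.645298, 5.720000]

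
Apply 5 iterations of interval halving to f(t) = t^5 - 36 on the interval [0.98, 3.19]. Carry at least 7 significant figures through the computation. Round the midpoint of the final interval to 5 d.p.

2.05047

f(0.980000) = -35.096079, f(3.190000) = 294.334106 (opposite signs)
step 1: m = 2.085000, f(m) = 3.403091 > 0 → root in [0.980000, 2.085000]
step 2: m = 1.532500, f(m) = -27.547165 < 0 → root in [1.532500, 2.085000]
step 3: m = 1.808750, f(m) = -16.640563 < 0 → root in [1.808750, 2.085000]
step 4: m = 1.946875, f(m) = -8.030137 < 0 → root in [1.946875, 2.085000]
step 5: m = 2.015937, f(m) = -2.704517 < 0 → root in [2.015937, 2.085000]
Midpoint of [2.015937, 2.085000] = 2.050469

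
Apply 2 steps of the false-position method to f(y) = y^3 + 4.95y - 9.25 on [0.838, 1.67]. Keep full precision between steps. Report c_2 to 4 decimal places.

f(0.838000) = -4.513420, f(1.670000) = 3.673963
step 1: c = 1.296653, f(c) = -0.651496 < 0 → new bracket [1.296653, 1.670000]
step 2: c = 1.352886, f(c) = -0.077027 < 0 → new bracket [1.352886, 1.670000]

1.3529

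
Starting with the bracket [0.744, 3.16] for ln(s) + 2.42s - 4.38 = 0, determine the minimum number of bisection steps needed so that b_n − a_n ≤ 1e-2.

8

Initial width b − a = 3.16 − 0.744 = 2.416000.
After n steps the width is (b−a)/2^n; need (b−a)/2^n ≤ 1e-2.
So n ≥ log₂(2.416000/1e-2) = log₂(241.6000) ≈ 7.9165.
Hence n = 8.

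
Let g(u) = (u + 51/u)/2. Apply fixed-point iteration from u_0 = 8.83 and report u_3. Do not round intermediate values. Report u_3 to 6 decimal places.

u_1 = g(8.830000) = 7.302882
u_2 = g(7.302882) = 7.143213
u_3 = g(7.143213) = 7.141429

7.141429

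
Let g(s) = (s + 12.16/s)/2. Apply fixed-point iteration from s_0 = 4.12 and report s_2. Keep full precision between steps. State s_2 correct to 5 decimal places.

3.48745

s_1 = g(4.120000) = 3.535728
s_2 = g(3.535728) = 3.487453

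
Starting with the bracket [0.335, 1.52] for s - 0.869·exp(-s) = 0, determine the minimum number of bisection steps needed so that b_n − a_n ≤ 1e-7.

24

Initial width b − a = 1.52 − 0.335 = 1.185000.
After n steps the width is (b−a)/2^n; need (b−a)/2^n ≤ 1e-7.
So n ≥ log₂(1.185000/1e-7) = log₂(11850000.0000) ≈ 23.4984.
Hence n = 24.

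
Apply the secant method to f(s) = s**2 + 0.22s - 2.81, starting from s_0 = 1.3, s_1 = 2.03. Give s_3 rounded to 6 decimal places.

f(s_0) = -0.834000, f(s_1) = 1.757500
s_2 = 2.030000 - (1.757500)·(2.030000 - 1.300000)/(1.757500 - (-0.834000)) = 1.534930; f(s_2) = -0.116307
s_3 = 1.534930 - (-0.116307)·(1.534930 - 2.030000)/(-0.116307 - (1.757500)) = 1.565658; f(s_3) = -0.014269

1.565658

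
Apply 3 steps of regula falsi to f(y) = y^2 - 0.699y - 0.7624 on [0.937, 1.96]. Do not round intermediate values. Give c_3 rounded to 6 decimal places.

1.282165

f(0.937000) = -0.539394, f(1.960000) = 1.709160
step 1: c = 1.182402, f(c) = -0.190824 < 0 → new bracket [1.182402, 1.960000]
step 2: c = 1.260500, f(c) = -0.054629 < 0 → new bracket [1.260500, 1.960000]
step 3: c = 1.282165, f(c) = -0.014686 < 0 → new bracket [1.282165, 1.960000]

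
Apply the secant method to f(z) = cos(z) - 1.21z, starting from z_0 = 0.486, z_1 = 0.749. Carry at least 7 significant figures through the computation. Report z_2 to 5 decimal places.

f(z_0) = 0.296148, f(z_1) = -0.173920
z_2 = 0.749000 - (-0.173920)·(0.749000 - 0.486000)/(-0.173920 - (0.296148)) = 0.651693; f(z_2) = 0.006510

0.65169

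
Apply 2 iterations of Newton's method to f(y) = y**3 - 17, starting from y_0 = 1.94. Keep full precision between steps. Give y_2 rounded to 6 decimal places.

2.589303

f'(y) = 3y**2
y_0 = 1.940000: f = -9.698616, f' = 11.290800 → y_1 = 1.940000 - (-9.698616)/(11.290800) = 2.798984
y_1 = 2.798984: f = 4.928111, f' = 23.502933 → y_2 = 2.798984 - (4.928111)/(23.502933) = 2.589303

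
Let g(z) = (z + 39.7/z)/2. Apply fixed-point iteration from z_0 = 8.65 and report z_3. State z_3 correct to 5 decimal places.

6.30080

z_1 = g(8.650000) = 6.619798
z_2 = g(6.619798) = 6.308480
z_3 = g(6.308480) = 6.300798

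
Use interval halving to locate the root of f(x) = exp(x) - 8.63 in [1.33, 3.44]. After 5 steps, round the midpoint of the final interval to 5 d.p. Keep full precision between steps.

2.15422

f(1.330000) = -4.848957, f(3.440000) = 22.556958 (opposite signs)
step 1: m = 2.385000, f(m) = 2.229063 > 0 → root in [1.330000, 2.385000]
step 2: m = 1.857500, f(m) = -2.222303 < 0 → root in [1.857500, 2.385000]
step 3: m = 2.121250, f(m) = -0.288442 < 0 → root in [2.121250, 2.385000]
step 4: m = 2.253125, f(m) = 0.887431 > 0 → root in [2.121250, 2.253125]
step 5: m = 2.187187, f(m) = 0.280118 > 0 → root in [2.121250, 2.187187]
Midpoint of [2.121250, 2.187187] = 2.154219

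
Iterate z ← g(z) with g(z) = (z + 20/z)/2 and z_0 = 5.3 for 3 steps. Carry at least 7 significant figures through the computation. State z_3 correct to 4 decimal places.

4.4721

z_1 = g(5.300000) = 4.536792
z_2 = g(4.536792) = 4.472597
z_3 = g(4.472597) = 4.472136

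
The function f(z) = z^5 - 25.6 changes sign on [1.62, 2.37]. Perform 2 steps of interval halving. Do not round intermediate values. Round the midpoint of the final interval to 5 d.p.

1.90125

f(1.620000) = -14.442290, f(2.370000) = 49.172470 (opposite signs)
step 1: m = 1.995000, f(m) = 6.001995 > 0 → root in [1.620000, 1.995000]
step 2: m = 1.807500, f(m) = -6.307366 < 0 → root in [1.807500, 1.995000]
Midpoint of [1.807500, 1.995000] = 1.901250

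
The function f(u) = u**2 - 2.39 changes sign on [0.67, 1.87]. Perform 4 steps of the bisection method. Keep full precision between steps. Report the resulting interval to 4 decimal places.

[1.4950, 1.5700]

f(0.670000) = -1.941100, f(1.870000) = 1.106900 (opposite signs)
step 1: m = 1.270000, f(m) = -0.777100 < 0 → root in [1.270000, 1.870000]
step 2: m = 1.570000, f(m) = 0.074900 > 0 → root in [1.270000, 1.570000]
step 3: m = 1.420000, f(m) = -0.373600 < 0 → root in [1.420000, 1.570000]
step 4: m = 1.495000, f(m) = -0.154975 < 0 → root in [1.495000, 1.570000]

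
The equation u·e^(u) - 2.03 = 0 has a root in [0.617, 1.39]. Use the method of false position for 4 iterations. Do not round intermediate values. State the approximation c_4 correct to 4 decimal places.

False-position update: c = (a·f(b) − b·f(a))/(f(b) − f(a)); replace the endpoint whose sign matches f(c).
f(0.617000) = -0.886477, f(1.390000) = 3.550642
step 1: c = 0.771435, f(c) = -0.361488 < 0 → new bracket [0.771435, 1.390000]
step 2: c = 0.828592, f(c) = -0.132450 < 0 → new bracket [0.828592, 1.390000]
step 3: c = 0.848781, f(c) = -0.046573 < 0 → new bracket [0.848781, 1.390000]
step 4: c = 0.855788, f(c) = -0.016137 < 0 → new bracket [0.855788, 1.390000]

0.8558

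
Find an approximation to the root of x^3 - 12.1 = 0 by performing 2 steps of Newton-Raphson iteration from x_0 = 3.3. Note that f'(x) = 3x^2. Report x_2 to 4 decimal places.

x_0 = 3.300000: f = 23.837000, f' = 32.670000 → x_1 = 3.300000 - (23.837000)/(32.670000) = 2.570370
x_1 = 2.570370: f = 4.881933, f' = 19.820412 → x_2 = 2.570370 - (4.881933)/(19.820412) = 2.324062

2.3241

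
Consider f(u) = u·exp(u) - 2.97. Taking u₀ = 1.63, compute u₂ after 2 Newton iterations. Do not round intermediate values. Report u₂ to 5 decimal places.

1.06807

Newton update: u ← u − f(u)/f'(u).
f'(u) = (u + 1)·exp(u)
u_0 = 1.630000: f = 5.349316, f' = 13.423191 → u_1 = 1.630000 - (5.349316)/(13.423191) = 1.231487
u_1 = 1.231487: f = 1.249469, f' = 7.645790 → u_2 = 1.231487 - (1.249469)/(7.645790) = 1.068068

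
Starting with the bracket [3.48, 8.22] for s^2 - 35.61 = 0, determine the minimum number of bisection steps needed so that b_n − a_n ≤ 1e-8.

Initial width b − a = 8.22 − 3.48 = 4.740000.
After n steps the width is (b−a)/2^n; need (b−a)/2^n ≤ 1e-8.
So n ≥ log₂(4.740000/1e-8) = log₂(474000000.0000) ≈ 28.8203.
Hence n = 29.

29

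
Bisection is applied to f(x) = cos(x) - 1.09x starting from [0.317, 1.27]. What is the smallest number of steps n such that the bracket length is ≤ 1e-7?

24

Initial width b − a = 1.27 − 0.317 = 0.953000.
After n steps the width is (b−a)/2^n; need (b−a)/2^n ≤ 1e-7.
So n ≥ log₂(0.953000/1e-7) = log₂(9530000.0000) ≈ 23.1840.
Hence n = 24.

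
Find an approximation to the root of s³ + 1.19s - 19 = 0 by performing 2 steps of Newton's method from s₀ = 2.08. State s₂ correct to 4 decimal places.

2.5229

f'(s) = 3s² + 1.19
s_0 = 2.080000: f = -7.525888, f' = 14.169200 → s_1 = 2.080000 - (-7.525888)/(14.169200) = 2.611144
s_1 = 2.611144: f = 1.910235, f' = 21.644222 → s_2 = 2.611144 - (1.910235)/(21.644222) = 2.522888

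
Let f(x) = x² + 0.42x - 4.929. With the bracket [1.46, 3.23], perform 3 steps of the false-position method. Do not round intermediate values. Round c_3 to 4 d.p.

f(1.460000) = -2.184200, f(3.230000) = 6.860500
step 1: c = 1.887436, f(c) = -0.573861 < 0 → new bracket [1.887436, 3.230000]
step 2: c = 1.991069, f(c) = -0.128394 < 0 → new bracket [1.991069, 3.230000]
step 3: c = 2.013830, f(c) = -0.027681 < 0 → new bracket [2.013830, 3.230000]

2.0138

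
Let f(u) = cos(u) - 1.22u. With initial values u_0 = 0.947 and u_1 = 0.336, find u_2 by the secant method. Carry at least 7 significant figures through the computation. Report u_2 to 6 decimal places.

f(u_0) = -0.571219, f(u_1) = 0.534161
u_2 = 0.336000 - (0.534161)·(0.336000 - 0.947000)/(0.534161 - (-0.571219)) = 0.631258; f(u_2) = 0.037151

0.631258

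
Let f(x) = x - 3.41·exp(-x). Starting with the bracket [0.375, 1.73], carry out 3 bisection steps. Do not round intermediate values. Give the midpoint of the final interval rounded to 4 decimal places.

1.1372

f(0.375000) = -1.968656, f(1.730000) = 1.125460 (opposite signs)
step 1: m = 1.052500, f(m) = -0.137808 < 0 → root in [1.052500, 1.730000]
step 2: m = 1.391250, f(m) = 0.542964 > 0 → root in [1.052500, 1.391250]
step 3: m = 1.221875, f(m) = 0.217026 > 0 → root in [1.052500, 1.221875]
Midpoint of [1.052500, 1.221875] = 1.137188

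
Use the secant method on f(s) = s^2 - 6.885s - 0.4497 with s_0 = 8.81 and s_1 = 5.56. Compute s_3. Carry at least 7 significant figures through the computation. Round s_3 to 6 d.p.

f(s_0) = 16.509550, f(s_1) = -7.816700
s_2 = 5.560000 - (-7.816700)·(5.560000 - 8.810000)/(-7.816700 - (16.509550)) = 6.604315; f(s_2) = -2.303430
s_3 = 6.604315 - (-2.303430)·(6.604315 - 5.560000)/(-2.303430 - (-7.816700)) = 7.040628; f(s_3) = 0.646016

7.040628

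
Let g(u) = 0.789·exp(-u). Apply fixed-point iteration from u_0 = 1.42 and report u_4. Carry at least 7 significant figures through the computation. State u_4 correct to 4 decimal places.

0.5231

u_1 = g(1.420000) = 0.190712
u_2 = g(0.190712) = 0.652006
u_3 = g(0.652006) = 0.411069
u_4 = g(0.411069) = 0.523061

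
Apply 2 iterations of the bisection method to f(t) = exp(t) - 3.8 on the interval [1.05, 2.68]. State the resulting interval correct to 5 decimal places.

[1.05000, 1.45750]

f(1.050000) = -0.942349, f(2.680000) = 10.785093 (opposite signs)
step 1: m = 1.865000, f(m) = 2.655936 > 0 → root in [1.050000, 1.865000]
step 2: m = 1.457500, f(m) = 0.495208 > 0 → root in [1.050000, 1.457500]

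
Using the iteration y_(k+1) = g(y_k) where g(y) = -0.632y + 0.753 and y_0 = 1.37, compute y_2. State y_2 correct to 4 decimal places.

y_1 = g(1.370000) = -0.112840
y_2 = g(-0.112840) = 0.824315

0.8243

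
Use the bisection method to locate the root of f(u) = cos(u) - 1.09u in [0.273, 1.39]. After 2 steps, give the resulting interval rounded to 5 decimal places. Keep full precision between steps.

[0.55225, 0.83150]

f(0.273000) = 0.665396, f(1.390000) = -1.335287 (opposite signs)
step 1: m = 0.831500, f(m) = -0.232567 < 0 → root in [0.273000, 0.831500]
step 2: m = 0.552250, f(m) = 0.249394 > 0 → root in [0.552250, 0.831500]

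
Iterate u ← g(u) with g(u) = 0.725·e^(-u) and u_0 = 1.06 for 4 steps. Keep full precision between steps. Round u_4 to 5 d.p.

0.47995

u_1 = g(1.060000) = 0.251180
u_2 = g(0.251180) = 0.563964
u_3 = g(0.563964) = 0.412488
u_4 = g(0.412488) = 0.479951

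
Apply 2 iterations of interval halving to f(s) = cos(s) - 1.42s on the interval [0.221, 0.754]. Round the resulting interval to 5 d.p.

f(0.221000) = 0.661859, f(0.754000) = -0.341724 (opposite signs)
step 1: m = 0.487500, f(m) = 0.191257 > 0 → root in [0.487500, 0.754000]
step 2: m = 0.620750, f(m) = -0.068023 < 0 → root in [0.487500, 0.620750]

[0.48750, 0.62075]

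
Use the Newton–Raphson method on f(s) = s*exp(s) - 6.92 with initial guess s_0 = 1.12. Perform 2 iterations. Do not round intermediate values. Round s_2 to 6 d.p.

1.530010

Newton update: s ← s − f(s)/f'(s).
f'(s) = (s+1)*exp(s)
s_0 = 1.120000: f = -3.487363, f' = 6.497491 → s_1 = 1.120000 - (-3.487363)/(6.497491) = 1.656725
s_1 = 1.656725: f = 1.764737, f' = 13.926850 → s_2 = 1.656725 - (1.764737)/(13.926850) = 1.530010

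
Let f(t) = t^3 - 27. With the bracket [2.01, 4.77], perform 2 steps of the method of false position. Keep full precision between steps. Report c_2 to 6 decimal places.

f(2.010000) = -18.879399, f(4.770000) = 81.531333
step 1: c = 2.528940, f(c) = -10.826070 < 0 → new bracket [2.528940, 4.770000]
step 2: c = 2.791635, f(c) = -5.244147 < 0 → new bracket [2.791635, 4.770000]

2.791635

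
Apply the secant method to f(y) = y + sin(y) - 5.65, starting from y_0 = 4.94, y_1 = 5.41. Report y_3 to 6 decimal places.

5.954510

Secant update: y_(k+1) = y_k − f(y_k)·(y_k − y_(k-1))/(f(y_k) − f(y_(k-1))).
f(y_0) = -1.684208, f(y_1) = -1.006379
y_2 = 5.410000 - (-1.006379)·(5.410000 - 4.940000)/(-1.006379 - (-1.684208)) = 6.107813; f(y_2) = 0.283339
y_3 = 6.107813 - (0.283339)·(6.107813 - 5.410000)/(0.283339 - (-1.006379)) = 5.954510; f(y_3) = -0.018279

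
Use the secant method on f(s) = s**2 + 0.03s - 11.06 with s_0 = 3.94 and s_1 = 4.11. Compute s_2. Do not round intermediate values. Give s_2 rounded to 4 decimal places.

3.3729

f(s_0) = 4.581800, f(s_1) = 5.955400
s_2 = 4.110000 - (5.955400)·(4.110000 - 3.940000)/(5.955400 - (4.581800)) = 3.372946; f(s_2) = 0.417950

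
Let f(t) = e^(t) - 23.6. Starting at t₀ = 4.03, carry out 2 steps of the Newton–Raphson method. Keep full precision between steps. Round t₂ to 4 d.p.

f'(t) = e^(t)
t_0 = 4.030000: f = 32.660911, f' = 56.260911 → t_1 = 4.030000 - (32.660911)/(56.260911) = 3.449474
t_1 = 3.449474: f = 7.883833, f' = 31.483833 → t_2 = 3.449474 - (7.883833)/(31.483833) = 3.199065

3.1991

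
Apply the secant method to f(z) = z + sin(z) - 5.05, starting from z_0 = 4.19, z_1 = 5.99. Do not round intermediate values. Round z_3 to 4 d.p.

f(z_0) = -1.726630, f(z_1) = 0.650997
z_2 = 5.990000 - (0.650997)·(5.990000 - 4.190000)/(0.650997 - (-1.726630)) = 5.497158; f(z_2) = -0.260394
z_3 = 5.497158 - (-0.260394)·(5.497158 - 5.990000)/(-0.260394 - (0.650997)) = 5.637968; f(z_3) = -0.013404

5.6380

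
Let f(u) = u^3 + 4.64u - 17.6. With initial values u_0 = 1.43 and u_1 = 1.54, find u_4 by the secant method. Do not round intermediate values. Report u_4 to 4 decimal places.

f(u_0) = -8.040593, f(u_1) = -6.802136
u_2 = 1.540000 - (-6.802136)·(1.540000 - 1.430000)/(-6.802136 - (-8.040593)) = 2.144167; f(u_2) = 2.206642
u_3 = 2.144167 - (2.206642)·(2.144167 - 1.540000)/(2.206642 - (-6.802136)) = 1.996180; f(u_3) = -0.383473
u_4 = 1.996180 - (-0.383473)·(1.996180 - 2.144167)/(-0.383473 - (2.206642)) = 2.018090; f(u_4) = -0.017012

2.0181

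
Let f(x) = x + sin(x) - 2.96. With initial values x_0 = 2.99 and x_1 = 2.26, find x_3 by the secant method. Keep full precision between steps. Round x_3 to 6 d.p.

2.134037

f(x_0) = 0.181013, f(x_1) = 0.071753
x_2 = 2.260000 - (0.071753)·(2.260000 - 2.990000)/(0.071753 - (0.181013)) = 1.780598; f(x_2) = -0.201329
x_3 = 1.780598 - (-0.201329)·(1.780598 - 2.260000)/(-0.201329 - (0.071753)) = 2.134037; f(x_3) = 0.019566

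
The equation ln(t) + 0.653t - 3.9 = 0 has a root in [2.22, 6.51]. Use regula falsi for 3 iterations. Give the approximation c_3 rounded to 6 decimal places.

3.892539

f(2.220000) = -1.652833, f(6.510000) = 2.224369
step 1: c = 4.048807, f(c) = 0.142293 > 0 → new bracket [2.220000, 4.048807]
step 2: c = 3.903844, f(c) = 0.011172 > 0 → new bracket [2.220000, 3.903844]
step 3: c = 3.892539, f(c) = 0.000890 > 0 → new bracket [2.220000, 3.892539]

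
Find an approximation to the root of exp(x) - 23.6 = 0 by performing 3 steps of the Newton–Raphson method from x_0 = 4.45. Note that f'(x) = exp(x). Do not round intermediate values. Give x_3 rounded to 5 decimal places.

3.16972

x_0 = 4.450000: f = 62.026944, f' = 85.626944 → x_1 = 4.450000 - (62.026944)/(85.626944) = 3.725614
x_1 = 3.725614: f = 17.896711, f' = 41.496711 → x_2 = 3.725614 - (17.896711)/(41.496711) = 3.294334
x_2 = 3.294334: f = 3.359452, f' = 26.959452 → x_3 = 3.294334 - (3.359452)/(26.959452) = 3.169723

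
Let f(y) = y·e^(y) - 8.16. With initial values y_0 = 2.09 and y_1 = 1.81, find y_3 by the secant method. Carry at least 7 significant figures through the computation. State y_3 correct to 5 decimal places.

f(y_0) = 8.737473, f(y_1) = 2.899910
y_2 = 1.810000 - (2.899910)·(1.810000 - 2.090000)/(2.899910 - (8.737473)) = 1.670905; f(y_2) = 0.724167
y_3 = 1.670905 - (0.724167)·(1.670905 - 1.810000)/(0.724167 - (2.899910)) = 1.624609; f(y_3) = 0.087224

1.62461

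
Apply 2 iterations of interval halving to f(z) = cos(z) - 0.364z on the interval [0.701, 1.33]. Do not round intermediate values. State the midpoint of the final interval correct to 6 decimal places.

f(0.701000) = 0.509034, f(1.330000) = -0.245644 (opposite signs)
step 1: m = 1.015500, f(m) = 0.157553 > 0 → root in [1.015500, 1.330000]
step 2: m = 1.172750, f(m) = -0.039263 < 0 → root in [1.015500, 1.172750]
Midpoint of [1.015500, 1.172750] = 1.094125

1.094125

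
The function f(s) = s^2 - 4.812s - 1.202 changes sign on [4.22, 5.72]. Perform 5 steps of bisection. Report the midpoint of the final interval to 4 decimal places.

f(4.220000) = -3.700240, f(5.720000) = 3.991760 (opposite signs)
step 1: m = 4.970000, f(m) = -0.416740 < 0 → root in [4.970000, 5.720000]
step 2: m = 5.345000, f(m) = 1.646885 > 0 → root in [4.970000, 5.345000]
step 3: m = 5.157500, f(m) = 0.579916 > 0 → root in [4.970000, 5.157500]
step 4: m = 5.063750, f(m) = 0.072799 > 0 → root in [4.970000, 5.063750]
step 5: m = 5.016875, f(m) = -0.174168 < 0 → root in [5.016875, 5.063750]
Midpoint of [5.016875, 5.063750] = 5.040312

5.0403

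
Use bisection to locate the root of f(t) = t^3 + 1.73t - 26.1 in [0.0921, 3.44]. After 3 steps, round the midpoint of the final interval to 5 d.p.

f(0.092100) = -25.939886, f(3.440000) = 20.558784 (opposite signs)
step 1: m = 1.766050, f(m) = -17.536543 < 0 → root in [1.766050, 3.440000]
step 2: m = 2.603025, f(m) = -3.959348 < 0 → root in [2.603025, 3.440000]
step 3: m = 3.021513, f(m) = 6.712229 > 0 → root in [2.603025, 3.021513]
Midpoint of [2.603025, 3.021513] = 2.812269

2.81227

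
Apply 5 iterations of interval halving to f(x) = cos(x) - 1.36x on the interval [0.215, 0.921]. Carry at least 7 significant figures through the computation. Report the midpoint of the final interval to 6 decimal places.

f(0.215000) = 0.684576, f(0.921000) = -0.647536 (opposite signs)
step 1: m = 0.568000, f(m) = 0.070499 > 0 → root in [0.568000, 0.921000]
step 2: m = 0.744500, f(m) = -0.277093 < 0 → root in [0.568000, 0.744500]
step 3: m = 0.656250, f(m) = -0.100214 < 0 → root in [0.568000, 0.656250]
step 4: m = 0.612125, f(m) = -0.014061 < 0 → root in [0.568000, 0.612125]
step 5: m = 0.590063, f(m) = 0.028421 > 0 → root in [0.590063, 0.612125]
Midpoint of [0.590063, 0.612125] = 0.601094

0.601094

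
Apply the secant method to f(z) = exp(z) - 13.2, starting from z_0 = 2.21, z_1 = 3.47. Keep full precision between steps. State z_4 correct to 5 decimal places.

2.58452

f(z_0) = -4.084284, f(z_1) = 18.936742
z_2 = 3.470000 - (18.936742)·(3.470000 - 2.210000)/(18.936742 - (-4.084284)) = 2.433543; f(z_2) = -1.800798
z_3 = 2.433543 - (-1.800798)·(2.433543 - 3.470000)/(-1.800798 - (18.936742)) = 2.523547; f(z_3) = -0.727244
z_4 = 2.523547 - (-0.727244)·(2.523547 - 2.433543)/(-0.727244 - (-1.800798)) = 2.584517; f(z_4) = 0.056879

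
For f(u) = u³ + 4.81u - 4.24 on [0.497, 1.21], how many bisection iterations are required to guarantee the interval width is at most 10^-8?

Initial width b − a = 1.21 − 0.497 = 0.713000.
After n steps the width is (b−a)/2^n; need (b−a)/2^n ≤ 10^-8.
So n ≥ log₂(0.713000/10^-8) = log₂(71300000.0000) ≈ 26.0874.
Hence n = 27.

27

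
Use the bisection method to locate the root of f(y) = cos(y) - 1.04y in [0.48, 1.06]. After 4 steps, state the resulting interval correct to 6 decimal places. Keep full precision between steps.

[0.697500, 0.733750]

f(0.480000) = 0.387795, f(1.060000) = -0.613528 (opposite signs)
step 1: m = 0.770000, f(m) = -0.082889 < 0 → root in [0.480000, 0.770000]
step 2: m = 0.625000, f(m) = 0.160963 > 0 → root in [0.625000, 0.770000]
step 3: m = 0.697500, f(m) = 0.041050 > 0 → root in [0.697500, 0.770000]
step 4: m = 0.733750, f(m) = -0.020432 < 0 → root in [0.697500, 0.733750]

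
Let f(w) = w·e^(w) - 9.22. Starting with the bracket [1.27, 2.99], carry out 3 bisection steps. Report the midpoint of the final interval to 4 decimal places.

f(1.270000) = -4.697717, f(2.990000) = 50.238191 (opposite signs)
step 1: m = 2.130000, f(m) = 8.703666 > 0 → root in [1.270000, 2.130000]
step 2: m = 1.700000, f(m) = 0.085711 > 0 → root in [1.270000, 1.700000]
step 3: m = 1.485000, f(m) = -2.663776 < 0 → root in [1.485000, 1.700000]
Midpoint of [1.485000, 1.700000] = 1.592500

1.5925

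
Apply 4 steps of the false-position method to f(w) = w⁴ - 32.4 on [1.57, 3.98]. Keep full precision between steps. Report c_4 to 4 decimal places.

False-position update: c = (a·f(b) − b·f(a))/(f(b) − f(a)); replace the endpoint whose sign matches f(c).
f(1.570000) = -26.324268, f(3.980000) = 218.518272
step 1: c = 1.829111, f(c) = -21.206637 < 0 → new bracket [1.829111, 3.980000]
step 2: c = 2.019384, f(c) = -15.770632 < 0 → new bracket [2.019384, 3.980000]
step 3: c = 2.151359, f(c) = -10.978435 < 0 → new bracket [2.151359, 3.980000]
step 4: c = 2.238835, f(c) = -7.276012 < 0 → new bracket [2.238835, 3.980000]

2.2388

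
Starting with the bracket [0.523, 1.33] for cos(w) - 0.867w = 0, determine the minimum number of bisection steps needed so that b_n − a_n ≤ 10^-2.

7

Initial width b − a = 1.33 − 0.523 = 0.807000.
After n steps the width is (b−a)/2^n; need (b−a)/2^n ≤ 10^-2.
So n ≥ log₂(0.807000/10^-2) = log₂(80.7000) ≈ 6.3345.
Hence n = 7.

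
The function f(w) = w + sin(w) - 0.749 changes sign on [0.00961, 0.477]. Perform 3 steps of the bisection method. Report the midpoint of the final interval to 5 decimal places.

f(0.009610) = -0.729780, f(0.477000) = 0.187116 (opposite signs)
step 1: m = 0.243305, f(m) = -0.264783 < 0 → root in [0.243305, 0.477000]
step 2: m = 0.360152, f(m) = -0.036431 < 0 → root in [0.360152, 0.477000]
step 3: m = 0.418576, f(m) = 0.076036 > 0 → root in [0.360152, 0.418576]
Midpoint of [0.360152, 0.418576] = 0.389364

0.38936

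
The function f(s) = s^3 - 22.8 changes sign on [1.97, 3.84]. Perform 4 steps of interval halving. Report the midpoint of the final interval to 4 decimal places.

2.8466

f(1.970000) = -15.154627, f(3.840000) = 33.823104 (opposite signs)
step 1: m = 2.905000, f(m) = 1.715368 > 0 → root in [1.970000, 2.905000]
step 2: m = 2.437500, f(m) = -8.317822 < 0 → root in [2.437500, 2.905000]
step 3: m = 2.671250, f(m) = -3.739091 < 0 → root in [2.671250, 2.905000]
step 4: m = 2.788125, f(m) = -1.126117 < 0 → root in [2.788125, 2.905000]
Midpoint of [2.788125, 2.905000] = 2.846563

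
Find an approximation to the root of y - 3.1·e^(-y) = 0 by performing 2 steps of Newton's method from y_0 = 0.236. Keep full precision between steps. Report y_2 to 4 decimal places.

f'(y) = 1 + 3.1·e^(-y)
y_0 = 0.236000: f = -2.212320, f' = 3.448320 → y_1 = 0.236000 - (-2.212320)/(3.448320) = 0.877565
y_1 = 0.877565: f = -0.411398, f' = 2.288962 → y_2 = 0.877565 - (-0.411398)/(2.288962) = 1.057296

1.0573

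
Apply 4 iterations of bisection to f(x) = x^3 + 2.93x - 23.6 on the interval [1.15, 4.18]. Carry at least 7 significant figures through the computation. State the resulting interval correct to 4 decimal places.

f(1.150000) = -18.709625, f(4.180000) = 61.682032 (opposite signs)
step 1: m = 2.665000, f(m) = 3.135880 > 0 → root in [1.150000, 2.665000]
step 2: m = 1.907500, f(m) = -11.070479 < 0 → root in [1.907500, 2.665000]
step 3: m = 2.286250, f(m) = -4.951198 < 0 → root in [2.286250, 2.665000]
step 4: m = 2.475625, f(m) = -1.174008 < 0 → root in [2.475625, 2.665000]

[2.4756, 2.6650]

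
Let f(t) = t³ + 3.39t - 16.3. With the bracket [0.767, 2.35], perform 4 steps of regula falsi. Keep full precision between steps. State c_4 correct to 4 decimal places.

False-position update: c = (a·f(b) − b·f(a))/(f(b) − f(a)); replace the endpoint whose sign matches f(c).
f(0.767000) = -13.248652, f(2.350000) = 4.644375
step 1: c = 1.939111, f(c) = -2.435061 < 0 → new bracket [1.939111, 2.350000]
step 2: c = 2.080442, f(c) = -0.242660 < 0 → new bracket [2.080442, 2.350000]
step 3: c = 2.093826, f(c) = -0.022370 < 0 → new bracket [2.093826, 2.350000]
step 4: c = 2.095054, f(c) = -0.002047 < 0 → new bracket [2.095054, 2.350000]

2.0951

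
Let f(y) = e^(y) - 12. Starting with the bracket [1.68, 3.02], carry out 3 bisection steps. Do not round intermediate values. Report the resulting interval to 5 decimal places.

f(1.680000) = -6.634444, f(3.020000) = 8.491292 (opposite signs)
step 1: m = 2.350000, f(m) = -1.514430 < 0 → root in [2.350000, 3.020000]
step 2: m = 2.685000, f(m) = 2.658201 > 0 → root in [2.350000, 2.685000]
step 3: m = 2.517500, f(m) = 0.397564 > 0 → root in [2.350000, 2.517500]

[2.35000, 2.51750]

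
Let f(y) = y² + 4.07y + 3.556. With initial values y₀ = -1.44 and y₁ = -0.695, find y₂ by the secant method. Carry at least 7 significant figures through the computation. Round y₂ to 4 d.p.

-1.3205

f(y_0) = -0.231200, f(y_1) = 1.210375
y_2 = -0.695000 - (1.210375)·(-0.695000 - -1.440000)/(1.210375 - (-0.231200)) = -1.320517; f(y_2) = -0.074739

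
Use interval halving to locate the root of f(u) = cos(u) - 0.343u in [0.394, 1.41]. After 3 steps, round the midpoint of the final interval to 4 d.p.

f(0.394000) = 0.788239, f(1.410000) = -0.323526 (opposite signs)
step 1: m = 0.902000, f(m) = 0.310656 > 0 → root in [0.902000, 1.410000]
step 2: m = 1.156000, f(m) = 0.006496 > 0 → root in [1.156000, 1.410000]
step 3: m = 1.283000, f(m) = -0.156229 < 0 → root in [1.156000, 1.283000]
Midpoint of [1.156000, 1.283000] = 1.219500

1.2195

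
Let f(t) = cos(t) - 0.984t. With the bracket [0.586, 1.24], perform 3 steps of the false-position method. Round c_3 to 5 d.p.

0.74611

False-position update: c = (a·f(b) − b·f(a))/(f(b) − f(a)); replace the endpoint whose sign matches f(c).
f(0.586000) = 0.256535, f(1.240000) = -0.895364
step 1: c = 0.731650, f(c) = 0.024129 > 0 → new bracket [0.731650, 1.240000]
step 2: c = 0.744990, f(c) = 0.002024 > 0 → new bracket [0.744990, 1.240000]
step 3: c = 0.746107, f(c) = 0.000168 > 0 → new bracket [0.746107, 1.240000]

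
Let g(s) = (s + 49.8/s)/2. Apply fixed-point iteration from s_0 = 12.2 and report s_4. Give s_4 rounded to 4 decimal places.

7.0569

s_1 = g(12.200000) = 8.140984
s_2 = g(8.140984) = 7.129090
s_3 = g(7.129090) = 7.057277
s_4 = g(7.057277) = 7.056912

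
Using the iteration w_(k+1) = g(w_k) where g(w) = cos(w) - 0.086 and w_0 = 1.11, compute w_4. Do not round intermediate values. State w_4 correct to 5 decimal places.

w_1 = g(1.110000) = 0.358662
w_2 = g(0.358662) = 0.850367
w_3 = g(0.850367) = 0.573707
w_4 = g(0.573707) = 0.753895

0.75389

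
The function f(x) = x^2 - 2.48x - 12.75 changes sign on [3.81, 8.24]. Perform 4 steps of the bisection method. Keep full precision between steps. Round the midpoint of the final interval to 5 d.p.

5.05594

f(3.810000) = -7.682700, f(8.240000) = 34.712400 (opposite signs)
step 1: m = 6.025000, f(m) = 8.608625 > 0 → root in [3.810000, 6.025000]
step 2: m = 4.917500, f(m) = -0.763594 < 0 → root in [4.917500, 6.025000]
step 3: m = 5.471250, f(m) = 3.615877 > 0 → root in [4.917500, 5.471250]
step 4: m = 5.194375, f(m) = 1.349482 > 0 → root in [4.917500, 5.194375]
Midpoint of [4.917500, 5.194375] = 5.055938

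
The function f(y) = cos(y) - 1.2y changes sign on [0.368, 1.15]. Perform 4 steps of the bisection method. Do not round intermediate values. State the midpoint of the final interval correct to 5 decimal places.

f(0.368000) = 0.491449, f(1.150000) = -0.971513 (opposite signs)
step 1: m = 0.759000, f(m) = -0.185275 < 0 → root in [0.368000, 0.759000]
step 2: m = 0.563500, f(m) = 0.169191 > 0 → root in [0.563500, 0.759000]
step 3: m = 0.661250, f(m) = -0.004275 < 0 → root in [0.563500, 0.661250]
step 4: m = 0.612375, f(m) = 0.083435 > 0 → root in [0.612375, 0.661250]
Midpoint of [0.612375, 0.661250] = 0.636812

0.63681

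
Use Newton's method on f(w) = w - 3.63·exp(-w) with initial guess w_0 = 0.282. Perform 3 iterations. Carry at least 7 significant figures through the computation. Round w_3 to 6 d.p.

1.149677

Newton update: w ← w − f(w)/f'(w).
f'(w) = 1 + 3.63·exp(-w)
w_0 = 0.282000: f = -2.456013, f' = 3.738013 → w_1 = 0.282000 - (-2.456013)/(3.738013) = 0.939037
w_1 = 0.939037: f = -0.480308, f' = 2.419345 → w_2 = 0.939037 - (-0.480308)/(2.419345) = 1.137565
w_2 = 1.137565: f = -0.026208, f' = 2.163773 → w_3 = 1.137565 - (-0.026208)/(2.163773) = 1.149677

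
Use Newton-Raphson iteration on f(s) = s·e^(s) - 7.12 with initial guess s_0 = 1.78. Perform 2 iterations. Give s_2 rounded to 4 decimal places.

f'(s) = (s + 1)·e^(s)
s_0 = 1.780000: f = 3.435144, f' = 16.485001 → s_1 = 1.780000 - (3.435144)/(16.485001) = 1.571620
s_1 = 1.571620: f = 0.446472, f' = 12.380914 → s_2 = 1.571620 - (0.446472)/(12.380914) = 1.535559

1.5356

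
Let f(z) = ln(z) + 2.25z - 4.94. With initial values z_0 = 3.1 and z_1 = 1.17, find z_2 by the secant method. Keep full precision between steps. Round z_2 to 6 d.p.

f(z_0) = 3.166402, f(z_1) = -2.150496
z_2 = 1.170000 - (-2.150496)·(1.170000 - 3.100000)/(-2.150496 - (3.166402)) = 1.950616; f(z_2) = 0.117032

1.950616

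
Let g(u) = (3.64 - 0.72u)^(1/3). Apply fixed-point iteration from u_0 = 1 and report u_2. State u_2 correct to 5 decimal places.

u_1 = g(1.000000) = 1.429314
u_2 = g(1.429314) = 1.376987

1.37699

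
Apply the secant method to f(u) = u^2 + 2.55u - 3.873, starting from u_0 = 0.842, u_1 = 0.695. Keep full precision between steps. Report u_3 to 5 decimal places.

f(u_0) = -1.016936, f(u_1) = -1.617725
u_2 = 0.695000 - (-1.617725)·(0.695000 - 0.842000)/(-1.617725 - (-1.016936)) = 1.090822; f(u_2) = 0.098489
u_3 = 1.090822 - (0.098489)·(1.090822 - 0.695000)/(0.098489 - (-1.617725)) = 1.068107; f(u_3) = -0.008475

1.06811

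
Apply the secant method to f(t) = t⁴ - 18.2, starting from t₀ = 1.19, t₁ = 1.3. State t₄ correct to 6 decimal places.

Secant update: t_(k+1) = t_k − f(t_k)·(t_k − t_(k-1))/(f(t_k) − f(t_(k-1))).
f(t_0) = -16.194661, f(t_1) = -15.343900
t_2 = 1.300000 - (-15.343900)·(1.300000 - 1.190000)/(-15.343900 - (-16.194661)) = 3.283905; f(t_2) = 98.095416
t_3 = 3.283905 - (98.095416)·(3.283905 - 1.300000)/(98.095416 - (-15.343900)) = 1.568345; f(t_3) = -12.149850
t_4 = 1.568345 - (-12.149850)·(1.568345 - 3.283905)/(-12.149850 - (98.095416)) = 1.757412; f(t_4) = -8.661179

1.757412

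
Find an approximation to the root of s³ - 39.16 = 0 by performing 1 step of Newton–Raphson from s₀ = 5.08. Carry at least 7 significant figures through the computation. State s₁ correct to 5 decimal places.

f'(s) = 3s²
s_0 = 5.080000: f = 91.936512, f' = 77.419200 → s_1 = 5.080000 - (91.936512)/(77.419200) = 3.892484

3.89248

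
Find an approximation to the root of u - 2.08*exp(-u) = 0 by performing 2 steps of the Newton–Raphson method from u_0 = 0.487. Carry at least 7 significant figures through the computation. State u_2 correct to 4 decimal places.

f'(u) = 1 + 2.08*exp(-u)
u_0 = 0.487000: f = -0.791091, f' = 2.278091 → u_1 = 0.487000 - (-0.791091)/(2.278091) = 0.834261
u_1 = 0.834261: f = -0.068866, f' = 1.903126 → u_2 = 0.834261 - (-0.068866)/(1.903126) = 0.870446

0.8704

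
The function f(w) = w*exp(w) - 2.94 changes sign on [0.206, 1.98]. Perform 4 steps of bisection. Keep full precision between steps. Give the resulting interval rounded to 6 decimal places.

[0.982125, 1.093000]

f(0.206000) = -2.686877, f(1.980000) = 11.400631 (opposite signs)
step 1: m = 1.093000, f(m) = 0.320649 > 0 → root in [0.206000, 1.093000]
step 2: m = 0.649500, f(m) = -1.696478 < 0 → root in [0.649500, 1.093000]
step 3: m = 0.871250, f(m) = -0.857803 < 0 → root in [0.871250, 1.093000]
step 4: m = 0.982125, f(m) = -0.317604 < 0 → root in [0.982125, 1.093000]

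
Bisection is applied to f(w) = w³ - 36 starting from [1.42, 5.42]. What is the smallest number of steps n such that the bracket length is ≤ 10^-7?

Initial width b − a = 5.42 − 1.42 = 4.000000.
After n steps the width is (b−a)/2^n; need (b−a)/2^n ≤ 10^-7.
So n ≥ log₂(4.000000/10^-7) = log₂(40000000.0000) ≈ 25.2535.
Hence n = 26.

26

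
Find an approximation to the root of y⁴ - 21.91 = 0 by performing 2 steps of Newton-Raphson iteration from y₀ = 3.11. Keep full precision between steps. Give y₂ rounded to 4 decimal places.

Newton update: y ← y − f(y)/f'(y).
f'(y) = 4y³
y_0 = 3.110000: f = 71.639518, f' = 120.320924 → y_1 = 3.110000 - (71.639518)/(120.320924) = 2.514596
y_1 = 2.514596: f = 18.072792, f' = 63.601130 → y_2 = 2.514596 - (18.072792)/(63.601130) = 2.230438

2.2304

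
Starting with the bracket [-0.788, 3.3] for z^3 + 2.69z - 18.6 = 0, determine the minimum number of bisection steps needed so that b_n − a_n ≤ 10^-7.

26

Initial width b − a = 3.3 − -0.788 = 4.088000.
After n steps the width is (b−a)/2^n; need (b−a)/2^n ≤ 10^-7.
So n ≥ log₂(4.088000/10^-7) = log₂(40880000.0000) ≈ 25.2849.
Hence n = 26.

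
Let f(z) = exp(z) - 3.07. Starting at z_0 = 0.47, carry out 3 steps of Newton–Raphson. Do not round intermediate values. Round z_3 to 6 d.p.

Newton update: z ← z − f(z)/f'(z).
f'(z) = exp(z)
z_0 = 0.470000: f = -1.470006, f' = 1.599994 → z_1 = 0.470000 - (-1.470006)/(1.599994) = 1.388757
z_1 = 1.388757: f = 0.939863, f' = 4.009863 → z_2 = 1.388757 - (0.939863)/(4.009863) = 1.154369
z_2 = 1.154369: f = 0.102022, f' = 3.172022 → z_3 = 1.154369 - (0.102022)/(3.172022) = 1.122206

1.122206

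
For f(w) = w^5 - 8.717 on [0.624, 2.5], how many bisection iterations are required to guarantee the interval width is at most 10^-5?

Initial width b − a = 2.5 − 0.624 = 1.876000.
After n steps the width is (b−a)/2^n; need (b−a)/2^n ≤ 10^-5.
So n ≥ log₂(1.876000/10^-5) = log₂(187600.0000) ≈ 17.5173.
Hence n = 18.

18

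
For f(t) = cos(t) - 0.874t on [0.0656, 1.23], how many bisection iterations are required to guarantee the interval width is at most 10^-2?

7

Initial width b − a = 1.23 − 0.0656 = 1.164400.
After n steps the width is (b−a)/2^n; need (b−a)/2^n ≤ 10^-2.
So n ≥ log₂(1.164400/10^-2) = log₂(116.4400) ≈ 6.8634.
Hence n = 7.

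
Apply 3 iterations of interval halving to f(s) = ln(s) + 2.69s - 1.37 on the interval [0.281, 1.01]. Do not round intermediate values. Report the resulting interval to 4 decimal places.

[0.6455, 0.7366]

f(0.281000) = -1.883511, f(1.010000) = 1.356850 (opposite signs)
step 1: m = 0.645500, f(m) = -0.071335 < 0 → root in [0.645500, 1.010000]
step 2: m = 0.827750, f(m) = 0.667603 > 0 → root in [0.645500, 0.827750]
step 3: m = 0.736625, f(m) = 0.305845 > 0 → root in [0.645500, 0.736625]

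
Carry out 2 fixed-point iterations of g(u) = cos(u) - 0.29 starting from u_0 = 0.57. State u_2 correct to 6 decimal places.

0.561529

u_1 = g(0.570000) = 0.551901
u_2 = g(0.551901) = 0.561529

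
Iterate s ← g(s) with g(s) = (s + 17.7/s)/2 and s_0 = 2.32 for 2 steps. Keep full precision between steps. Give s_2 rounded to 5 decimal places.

s_1 = g(2.320000) = 4.974655
s_2 = g(4.974655) = 4.266345

4.26635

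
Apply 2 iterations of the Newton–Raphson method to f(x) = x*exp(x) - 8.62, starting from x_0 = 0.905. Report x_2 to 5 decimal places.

1.84292

f'(x) = (x+1)*exp(x)
x_0 = 0.905000: f = -6.382902, f' = 4.709030 → x_1 = 0.905000 - (-6.382902)/(4.709030) = 2.260460
x_1 = 2.260460: f = 13.052153, f' = 31.259650 → x_2 = 2.260460 - (13.052153)/(31.259650) = 1.842920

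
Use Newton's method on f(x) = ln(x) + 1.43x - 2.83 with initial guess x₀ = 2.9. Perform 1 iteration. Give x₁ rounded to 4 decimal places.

1.5581

Newton update: x ← x − f(x)/f'(x).
f'(x) = 1/x + 1.43
x_0 = 2.900000: f = 2.381711, f' = 1.774828 → x_1 = 2.900000 - (2.381711)/(1.774828) = 1.558061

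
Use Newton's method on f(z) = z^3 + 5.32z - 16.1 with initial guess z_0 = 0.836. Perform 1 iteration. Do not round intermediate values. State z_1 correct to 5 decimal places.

2.32834

f'(z) = 3z^2 + 5.32
z_0 = 0.836000: f = -11.068203, f' = 7.416688 → z_1 = 0.836000 - (-11.068203)/(7.416688) = 2.328338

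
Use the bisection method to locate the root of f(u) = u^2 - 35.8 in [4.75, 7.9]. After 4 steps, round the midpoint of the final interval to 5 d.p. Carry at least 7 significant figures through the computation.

6.02969

f(4.750000) = -13.237500, f(7.900000) = 26.610000 (opposite signs)
step 1: m = 6.325000, f(m) = 4.205625 > 0 → root in [4.750000, 6.325000]
step 2: m = 5.537500, f(m) = -5.136094 < 0 → root in [5.537500, 6.325000]
step 3: m = 5.931250, f(m) = -0.620273 < 0 → root in [5.931250, 6.325000]
step 4: m = 6.128125, f(m) = 1.753916 > 0 → root in [5.931250, 6.128125]
Midpoint of [5.931250, 6.128125] = 6.029688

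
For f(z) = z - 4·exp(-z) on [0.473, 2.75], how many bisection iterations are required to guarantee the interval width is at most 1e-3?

12

Initial width b − a = 2.75 − 0.473 = 2.277000.
After n steps the width is (b−a)/2^n; need (b−a)/2^n ≤ 1e-3.
So n ≥ log₂(2.277000/1e-3) = log₂(2277.0000) ≈ 11.1529.
Hence n = 12.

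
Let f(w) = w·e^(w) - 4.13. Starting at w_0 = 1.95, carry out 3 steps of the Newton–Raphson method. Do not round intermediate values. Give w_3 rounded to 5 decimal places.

Newton update: w ← w − f(w)/f'(w).
f'(w) = (w + 1)·e^(w)
w_0 = 1.950000: f = 9.575941, f' = 20.734628 → w_1 = 1.950000 - (9.575941)/(20.734628) = 1.488167
w_1 = 1.488167: f = 2.461044, f' = 11.020013 → w_2 = 1.488167 - (2.461044)/(11.020013) = 1.264842
w_2 = 1.264842: f = 0.350743, f' = 8.023275 → w_3 = 1.264842 - (0.350743)/(8.023275) = 1.221126

1.22113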